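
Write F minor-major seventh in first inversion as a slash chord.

First inversion of F minor-major seventh has the third (Ab) in the bass. As a slash chord: Fm(maj7)/Ab.

Fm(maj7)/Ab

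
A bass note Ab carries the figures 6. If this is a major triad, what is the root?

The figures 6 mean the third of the chord is in the bass. If Ab is the third of a major triad, the root is Fb (chord tones Fb–Ab–Cb).

Fb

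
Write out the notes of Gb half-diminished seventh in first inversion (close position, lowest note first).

Spelling Gb half-diminished seventh: Gb–Bbb–Dbb–Fb. In first inversion the third is bass, giving Bbb, Dbb, Fb, Gb from the bottom.

Bbb, Dbb, Fb, Gb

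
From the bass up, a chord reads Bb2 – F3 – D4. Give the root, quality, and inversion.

Bb major, root position

Reducing to letter names: Bb, F, D. These stack in thirds as Bb–D–F — a Bb major triad.
The lowest note is Bb, the root of the chord, so this is root position (figured bass 5/3).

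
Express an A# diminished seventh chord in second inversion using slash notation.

Second inversion of A# diminished seventh has the fifth (E) in the bass. As a slash chord: A#dim7/E.

A#dim7/E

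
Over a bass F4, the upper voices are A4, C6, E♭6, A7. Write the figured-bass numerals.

The notes F, A, C, Eb stack in thirds as F–A–C–Eb — an F dominant seventh chord. The bass F is the root, so this is root position: figured 7.

7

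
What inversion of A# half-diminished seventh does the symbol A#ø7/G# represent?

third inversion

A#ø7/G# means A# half-diminished seventh with G# in the bass. G# is the seventh of A# half-diminished seventh (A#–C#–E–G#), so this is third inversion.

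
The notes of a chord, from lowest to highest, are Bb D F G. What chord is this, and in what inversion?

Reducing to letter names: Bb, D, F, G. These stack in thirds as G–Bb–D–F — a G minor seventh chord.
Bb is the third of G minor seventh; third in the bass means first inversion (figured bass 6/5).

G minor seventh, first inversion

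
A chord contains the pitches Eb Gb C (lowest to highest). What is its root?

Eb, Gb, C are the tones of a C diminished triad (C–Eb–Gb), making C the root.

C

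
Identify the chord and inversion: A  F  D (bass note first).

D minor, second inversion

The pitch classes A, F, D arrange in thirds as D–F–A: a D minor triad.
The lowest note is A, the fifth of the chord, so this is second inversion (figured bass 6/4).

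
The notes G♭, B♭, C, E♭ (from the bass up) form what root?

C

The distinct letter names are Gb, Bb, C, Eb. Arranged as a stack of thirds they read C–Eb–Gb–Bb, so C is the root (a C half-diminished seventh chord).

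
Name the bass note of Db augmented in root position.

In root position the root is lowest. For Db augmented (Db–F–A) that is Db.

Db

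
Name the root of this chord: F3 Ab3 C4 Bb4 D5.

Bb

F, Ab, C, Bb, D are the tones of a Bb dominant ninth chord (Bb–D–F–Ab–C), making Bb the root.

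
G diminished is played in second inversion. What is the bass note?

Db

The fifth of G diminished (G–Bb–Db) is Db; that is the bass in second inversion.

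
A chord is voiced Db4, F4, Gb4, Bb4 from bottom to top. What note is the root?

Db, F, Gb, Bb are the tones of a Gb major seventh chord (Gb–Bb–Db–F), making Gb the root.

Gb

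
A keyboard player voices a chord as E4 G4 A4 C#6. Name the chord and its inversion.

A dominant seventh, second inversion

The distinct note names are E, G, A, C#. Stacked in thirds they read A–C#–E–G, which is a dominant seventh chord on A.
The lowest note is E, the fifth of the chord, so this is second inversion (figured bass 4/3).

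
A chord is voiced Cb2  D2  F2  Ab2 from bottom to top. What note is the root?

D

Reordering Cb, D, F, Ab into stacked thirds gives D–F–Ab–Cb; the bottom of that stack, D, is the root.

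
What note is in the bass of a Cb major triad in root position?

The root of Cb major (Cb–Eb–Gb) is Cb; that is the bass in root position.

Cb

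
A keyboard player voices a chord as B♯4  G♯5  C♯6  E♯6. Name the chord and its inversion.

C# major seventh, third inversion

Reducing to letter names: B#, G#, C#, E#. These stack in thirds as C#–E#–G#–B# — a C# major seventh chord.
B# is the seventh of C# major seventh; seventh in the bass means third inversion (figured bass 4/2).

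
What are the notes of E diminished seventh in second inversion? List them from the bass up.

E diminished seventh is E–G–Bb–Db. Second inversion puts the fifth (Bb) in the bass, with the remaining tones above: Bb, Db, E, G.

Bb, Db, E, G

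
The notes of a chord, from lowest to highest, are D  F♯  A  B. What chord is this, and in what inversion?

Reducing to letter names: D, F#, A, B. These stack in thirds as B–D–F#–A — a B minor seventh chord.
The lowest note is D, the third of the chord, so this is first inversion (figured bass 6/5).

B minor seventh, first inversion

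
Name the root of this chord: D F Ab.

D, F, Ab are the tones of a D diminished triad (D–F–Ab), making D the root.

D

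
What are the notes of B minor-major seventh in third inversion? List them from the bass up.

Spelling B minor-major seventh: B–D–F#–A#. In third inversion the seventh is bass, giving A#, B, D, F# from the bottom.

A#, B, D, F#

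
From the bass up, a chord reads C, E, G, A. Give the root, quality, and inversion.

A minor seventh, first inversion

The distinct note names are C, E, G, A. Stacked in thirds they read A–C–E–G, which is a minor seventh chord on A.
With the third (C) in the bass, the chord is in first inversion (figured bass 6/5).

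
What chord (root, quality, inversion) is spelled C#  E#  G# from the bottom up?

C# major, root position

The distinct note names are C#, E#, G#. Stacked in thirds they read C#–E#–G#, which is a major triad on C#.
With the root (C#) in the bass, the chord is in root position (figured bass 5/3).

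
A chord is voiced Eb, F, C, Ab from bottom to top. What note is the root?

F

Reordering Eb, F, C, Ab into stacked thirds gives F–Ab–C–Eb; the bottom of that stack, F, is the root.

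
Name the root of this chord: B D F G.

G

Reordering B, D, F, G into stacked thirds gives G–B–D–F; the bottom of that stack, G, is the root.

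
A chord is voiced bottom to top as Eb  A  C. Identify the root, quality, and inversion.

The distinct note names are Eb, A, C. Stacked in thirds they read A–C–Eb, which is a diminished triad on A.
Eb is the fifth of A diminished; fifth in the bass means second inversion (figured bass 6/4).

A diminished, second inversion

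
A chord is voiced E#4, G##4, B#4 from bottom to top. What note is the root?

E#

E#, G##, B# are the tones of an E# major triad (E#–G##–B#), making E# the root.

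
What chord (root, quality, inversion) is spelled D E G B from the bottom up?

E minor seventh, third inversion

The distinct note names are D, E, G, B. Stacked in thirds they read E–G–B–D, which is a minor seventh chord on E.
The lowest note is D, the seventh of the chord, so this is third inversion (figured bass 4/2).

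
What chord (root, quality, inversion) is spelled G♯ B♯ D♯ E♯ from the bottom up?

Reducing to letter names: G#, B#, D#, E#. These stack in thirds as E#–G#–B#–D# — an E# minor seventh chord.
G# is the third of E# minor seventh; third in the bass means first inversion (figured bass 6/5).

E# minor seventh, first inversion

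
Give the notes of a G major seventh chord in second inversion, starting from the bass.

D, F#, G, B

The chord tones are G–B–D–F#. With the fifth (D) lowest for second inversion: D, F#, G, B.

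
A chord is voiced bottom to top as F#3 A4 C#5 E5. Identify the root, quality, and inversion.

The distinct note names are F#, A, C#, E. Stacked in thirds they read F#–A–C#–E, which is a minor seventh chord on F#.
With the root (F#) in the bass, the chord is in root position (figured bass 7).

F# minor seventh, root position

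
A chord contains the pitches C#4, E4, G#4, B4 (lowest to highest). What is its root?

C#, E, G#, B are the tones of a C# minor seventh chord (C#–E–G#–B), making C# the root.

C#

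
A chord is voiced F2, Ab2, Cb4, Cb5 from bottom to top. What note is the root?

Reordering F, Ab, Cb into stacked thirds gives F–Ab–Cb; the bottom of that stack, F, is the root.

F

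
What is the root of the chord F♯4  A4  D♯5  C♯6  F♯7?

D#

Reordering F#, A, D#, C# into stacked thirds gives D#–F#–A–C#; the bottom of that stack, D#, is the root.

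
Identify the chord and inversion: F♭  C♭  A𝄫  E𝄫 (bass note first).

Fb minor seventh, root position

Reducing to letter names: Fb, Cb, Abb, Ebb. These stack in thirds as Fb–Abb–Cb–Ebb — an Fb minor seventh chord.
Fb is the root of Fb minor seventh; root in the bass means root position (figured bass 7).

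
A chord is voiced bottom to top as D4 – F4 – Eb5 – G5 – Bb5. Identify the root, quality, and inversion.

Reducing to letter names: D, F, Eb, G, Bb. These stack in thirds as Eb–G–Bb–D–F — an Eb major ninth chord.
The lowest note is D, the seventh of the chord, so this is third inversion.

Eb major ninth, third inversion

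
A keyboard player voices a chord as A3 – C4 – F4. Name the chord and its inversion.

The pitch classes A, C, F arrange in thirds as F–A–C: an F major triad.
A is the third of F major; third in the bass means first inversion (figured bass 6).

F major, first inversion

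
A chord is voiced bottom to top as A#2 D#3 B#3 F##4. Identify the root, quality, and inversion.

Reducing to letter names: A#, D#, B#, F##. These stack in thirds as B#–D#–F##–A# — a B# minor seventh chord.
A# is the seventh of B# minor seventh; seventh in the bass means third inversion (figured bass 4/2).

B# minor seventh, third inversion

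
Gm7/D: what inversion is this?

Gm7/D means G minor seventh with D in the bass. D is the fifth of G minor seventh (G–Bb–D–F), so this is second inversion.

second inversion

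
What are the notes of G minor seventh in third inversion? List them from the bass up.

F, G, Bb, D

G minor seventh is G–Bb–D–F. Third inversion puts the seventh (F) in the bass, with the remaining tones above: F, G, Bb, D.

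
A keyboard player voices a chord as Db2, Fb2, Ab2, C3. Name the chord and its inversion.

Db minor-major seventh, root position

Reducing to letter names: Db, Fb, Ab, C. These stack in thirds as Db–Fb–Ab–C — a Db minor-major seventh chord.
The lowest note is Db, the root of the chord, so this is root position (figured bass 7).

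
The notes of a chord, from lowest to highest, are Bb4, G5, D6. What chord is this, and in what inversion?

The pitch classes Bb, G, D arrange in thirds as G–Bb–D: a G minor triad.
The lowest note is Bb, the third of the chord, so this is first inversion (figured bass 6).

G minor, first inversion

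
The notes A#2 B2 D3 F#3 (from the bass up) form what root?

B

The distinct letter names are A#, B, D, F#. Arranged as a stack of thirds they read B–D–F#–A#, so B is the root (a B minor-major seventh chord).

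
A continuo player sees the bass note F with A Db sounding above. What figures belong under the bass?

6

The notes F, A, Db stack in thirds as Db–F–A — a Db augmented triad. The bass F is the third, so this is first inversion: figured 6.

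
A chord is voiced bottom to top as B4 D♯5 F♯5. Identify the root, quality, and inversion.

B major, root position

The pitch classes B, D#, F# arrange in thirds as B–D#–F#: a B major triad.
With the root (B) in the bass, the chord is in root position (figured bass 5/3).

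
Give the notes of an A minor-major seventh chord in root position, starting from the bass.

A, C, E, G#

The chord tones are A–C–E–G#. With the root (A) lowest for root position: A, C, E, G#.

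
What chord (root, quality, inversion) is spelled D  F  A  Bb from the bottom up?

The distinct note names are D, F, A, Bb. Stacked in thirds they read Bb–D–F–A, which is a major seventh chord on Bb.
D is the third of Bb major seventh; third in the bass means first inversion (figured bass 6/5).

Bb major seventh, first inversion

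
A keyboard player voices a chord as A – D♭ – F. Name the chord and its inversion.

Db augmented, second inversion

The pitch classes A, Db, F arrange in thirds as Db–F–A: a Db augmented triad.
The lowest note is A, the fifth of the chord, so this is second inversion (figured bass 6/4).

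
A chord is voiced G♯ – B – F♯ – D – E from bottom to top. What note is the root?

Reordering G#, B, F#, D, E into stacked thirds gives E–G#–B–D–F#; the bottom of that stack, E, is the root.

E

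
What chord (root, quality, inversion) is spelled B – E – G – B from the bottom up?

E minor, second inversion

The pitch classes B, E, G arrange in thirds as E–G–B: an E minor triad.
The lowest note is B, the fifth of the chord, so this is second inversion (figured bass 6/4).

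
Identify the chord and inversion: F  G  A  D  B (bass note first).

Reducing to letter names: F, G, A, D, B. These stack in thirds as G–B–D–F–A — a G dominant ninth chord.
The lowest note is F, the seventh of the chord, so this is third inversion.

G dominant ninth, third inversion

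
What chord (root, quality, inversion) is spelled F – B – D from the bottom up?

Reducing to letter names: F, B, D. These stack in thirds as B–D–F — a B diminished triad.
The lowest note is F, the fifth of the chord, so this is second inversion (figured bass 6/4).

B diminished, second inversion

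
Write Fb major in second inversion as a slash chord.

Second inversion of Fb major has the fifth (Cb) in the bass. As a slash chord: Fb/Cb.

Fb/Cb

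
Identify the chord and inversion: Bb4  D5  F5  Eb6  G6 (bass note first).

The pitch classes Bb, D, F, Eb, G arrange in thirds as Eb–G–Bb–D–F: an Eb major ninth chord.
Bb is the fifth of Eb major ninth; fifth in the bass means second inversion.

Eb major ninth, second inversion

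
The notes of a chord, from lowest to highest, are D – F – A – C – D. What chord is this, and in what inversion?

Reducing to letter names: D, F, A, C. These stack in thirds as D–F–A–C — a D minor seventh chord.
D is the root of D minor seventh; root in the bass means root position (figured bass 7).

D minor seventh, root position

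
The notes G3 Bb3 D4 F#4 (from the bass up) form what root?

G

G, Bb, D, F# are the tones of a G minor-major seventh chord (G–Bb–D–F#), making G the root.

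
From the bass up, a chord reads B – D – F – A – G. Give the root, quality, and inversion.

G dominant ninth, first inversion

The distinct note names are B, D, F, A, G. Stacked in thirds they read G–B–D–F–A, which is a dominant ninth chord on G.
With the third (B) in the bass, the chord is in first inversion.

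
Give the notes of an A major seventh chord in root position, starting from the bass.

The chord tones are A–C#–E–G#. With the root (A) lowest for root position: A, C#, E, G#.

A, C#, E, G#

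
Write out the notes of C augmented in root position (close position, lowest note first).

C augmented is C–E–G#. Root position puts the root (C) in the bass, with the remaining tones above: C, E, G#.

C, E, G#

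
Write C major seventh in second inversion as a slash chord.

Second inversion of C major seventh has the fifth (G) in the bass. As a slash chord: Cmaj7/G.

Cmaj7/G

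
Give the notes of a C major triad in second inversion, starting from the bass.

Spelling C major: C–E–G. In second inversion the fifth is bass, giving G, C, E from the bottom.

G, C, E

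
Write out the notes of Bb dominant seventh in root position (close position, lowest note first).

Bb, D, F, Ab

The chord tones are Bb–D–F–Ab. With the root (Bb) lowest for root position: Bb, D, F, Ab.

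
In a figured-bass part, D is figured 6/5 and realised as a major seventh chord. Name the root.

Bb

The figures 6/5 mean the third of the chord is in the bass. If D is the third of a major seventh chord, the root is Bb (chord tones Bb–D–F–A).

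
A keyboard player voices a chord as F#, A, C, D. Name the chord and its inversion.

D dominant seventh, first inversion

Reducing to letter names: F#, A, C, D. These stack in thirds as D–F#–A–C — a D dominant seventh chord.
With the third (F#) in the bass, the chord is in first inversion (figured bass 6/5).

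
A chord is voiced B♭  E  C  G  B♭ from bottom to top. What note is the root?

C

Bb, E, C, G are the tones of a C dominant seventh chord (C–E–G–Bb), making C the root.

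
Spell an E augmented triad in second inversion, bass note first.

Spelling E augmented: E–G#–B#. In second inversion the fifth is bass, giving B#, E, G# from the bottom.

B#, E, G#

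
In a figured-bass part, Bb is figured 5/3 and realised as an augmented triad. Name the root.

Bb

The figures 5/3 mean the root of the chord is in the bass. If Bb is the root of an augmented triad, the root is Bb (chord tones Bb–D–F#).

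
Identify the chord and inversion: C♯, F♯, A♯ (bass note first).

F# major, second inversion

The distinct note names are C#, F#, A#. Stacked in thirds they read F#–A#–C#, which is a major triad on F#.
The lowest note is C#, the fifth of the chord, so this is second inversion (figured bass 6/4).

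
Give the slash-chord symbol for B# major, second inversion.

B#maj/F##

Second inversion of B# major has the fifth (F##) in the bass. As a slash chord: B#maj/F##.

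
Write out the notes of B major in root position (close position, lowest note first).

The chord tones are B–D#–F#. With the root (B) lowest for root position: B, D#, F#.

B, D#, F#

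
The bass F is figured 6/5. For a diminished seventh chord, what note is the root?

The figures 6/5 mean the third of the chord is in the bass. If F is the third of a diminished seventh chord, the root is D (chord tones D–F–Ab–Cb).

D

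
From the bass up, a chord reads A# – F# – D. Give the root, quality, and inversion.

The pitch classes A#, F#, D arrange in thirds as D–F#–A#: a D augmented triad.
A# is the fifth of D augmented; fifth in the bass means second inversion (figured bass 6/4).

D augmented, second inversion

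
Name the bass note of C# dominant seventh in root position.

C#

C# dominant seventh is C#–E#–G#–B. Root position places the root in the bass: C#.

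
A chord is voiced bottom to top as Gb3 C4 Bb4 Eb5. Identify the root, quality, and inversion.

Reducing to letter names: Gb, C, Bb, Eb. These stack in thirds as C–Eb–Gb–Bb — a C half-diminished seventh chord.
With the fifth (Gb) in the bass, the chord is in second inversion (figured bass 4/3).

C half-diminished seventh, second inversion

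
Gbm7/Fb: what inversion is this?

third inversion

Gbm7/Fb means Gb minor seventh with Fb in the bass. Fb is the seventh of Gb minor seventh (Gb–Bbb–Db–Fb), so this is third inversion.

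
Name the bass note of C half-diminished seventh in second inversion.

Gb

In second inversion the fifth is lowest. For C half-diminished seventh (C–Eb–Gb–Bb) that is Gb.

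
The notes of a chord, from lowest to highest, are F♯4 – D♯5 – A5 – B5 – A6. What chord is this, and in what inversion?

Reducing to letter names: F#, D#, A, B. These stack in thirds as B–D#–F#–A — a B dominant seventh chord.
The lowest note is F#, the fifth of the chord, so this is second inversion (figured bass 4/3).

B dominant seventh, second inversion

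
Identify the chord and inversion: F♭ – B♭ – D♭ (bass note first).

Bb diminished, second inversion

Reducing to letter names: Fb, Bb, Db. These stack in thirds as Bb–Db–Fb — a Bb diminished triad.
Fb is the fifth of Bb diminished; fifth in the bass means second inversion (figured bass 6/4).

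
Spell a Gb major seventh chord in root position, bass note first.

Gb, Bb, Db, F

Gb major seventh is Gb–Bb–Db–F. Root position puts the root (Gb) in the bass, with the remaining tones above: Gb, Bb, Db, F.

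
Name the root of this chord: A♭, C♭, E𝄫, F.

The distinct letter names are Ab, Cb, Ebb, F. Arranged as a stack of thirds they read F–Ab–Cb–Ebb, so F is the root (an F diminished seventh chord).

F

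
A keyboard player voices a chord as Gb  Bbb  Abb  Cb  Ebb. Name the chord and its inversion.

Reducing to letter names: Gb, Bbb, Abb, Cb, Ebb. These stack in thirds as Abb–Cb–Ebb–Gb–Bbb — an Abb major ninth chord.
The lowest note is Gb, the seventh of the chord, so this is third inversion.

Abb major ninth, third inversion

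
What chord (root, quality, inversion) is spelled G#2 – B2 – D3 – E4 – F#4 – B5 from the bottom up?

The pitch classes G#, B, D, E, F# arrange in thirds as E–G#–B–D–F#: an E dominant ninth chord.
G# is the third of E dominant ninth; third in the bass means first inversion.

E dominant ninth, first inversion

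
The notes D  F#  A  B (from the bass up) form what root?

Reordering D, F#, A, B into stacked thirds gives B–D–F#–A; the bottom of that stack, B, is the root.

B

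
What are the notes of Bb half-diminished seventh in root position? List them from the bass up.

Bb, Db, Fb, Ab

Spelling Bb half-diminished seventh: Bb–Db–Fb–Ab. In root position the root is bass, giving Bb, Db, Fb, Ab from the bottom.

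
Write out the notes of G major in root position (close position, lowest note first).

G, B, D

G major is G–B–D. Root position puts the root (G) in the bass, with the remaining tones above: G, B, D.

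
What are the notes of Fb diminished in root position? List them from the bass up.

The chord tones are Fb–Abb–Cbb. With the root (Fb) lowest for root position: Fb, Abb, Cbb.

Fb, Abb, Cbb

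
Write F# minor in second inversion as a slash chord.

F#m/C#

Second inversion of F# minor has the fifth (C#) in the bass. As a slash chord: F#m/C#.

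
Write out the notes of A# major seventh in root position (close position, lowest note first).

Spelling A# major seventh: A#–C##–E#–G##. In root position the root is bass, giving A#, C##, E#, G## from the bottom.

A#, C##, E#, G##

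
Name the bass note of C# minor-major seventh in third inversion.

The seventh of C# minor-major seventh (C#–E–G#–B#) is B#; that is the bass in third inversion.

B#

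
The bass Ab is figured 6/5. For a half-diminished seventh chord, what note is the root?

The figures 6/5 mean the third of the chord is in the bass. If Ab is the third of a half-diminished seventh chord, the root is F (chord tones F–Ab–Cb–Eb).

F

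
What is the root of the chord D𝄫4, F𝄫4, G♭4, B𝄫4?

Gb

Dbb, Fbb, Gb, Bbb are the tones of a Gb diminished seventh chord (Gb–Bbb–Dbb–Fbb), making Gb the root.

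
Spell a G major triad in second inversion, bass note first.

D, G, B

G major is G–B–D. Second inversion puts the fifth (D) in the bass, with the remaining tones above: D, G, B.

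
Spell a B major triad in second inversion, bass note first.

F#, B, D#

The chord tones are B–D#–F#. With the fifth (F#) lowest for second inversion: F#, B, D#.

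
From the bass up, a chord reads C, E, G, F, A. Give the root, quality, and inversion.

F major ninth, second inversion

The pitch classes C, E, G, F, A arrange in thirds as F–A–C–E–G: an F major ninth chord.
The lowest note is C, the fifth of the chord, so this is second inversion.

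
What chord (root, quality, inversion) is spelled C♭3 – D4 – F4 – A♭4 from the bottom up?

Reducing to letter names: Cb, D, F, Ab. These stack in thirds as D–F–Ab–Cb — a D diminished seventh chord.
With the seventh (Cb) in the bass, the chord is in third inversion (figured bass 4/2).

D diminished seventh, third inversion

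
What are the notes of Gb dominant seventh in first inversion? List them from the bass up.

Bb, Db, Fb, Gb

The chord tones are Gb–Bb–Db–Fb. With the third (Bb) lowest for first inversion: Bb, Db, Fb, Gb.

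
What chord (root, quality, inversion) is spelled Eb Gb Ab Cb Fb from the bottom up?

Fb major ninth, third inversion

The pitch classes Eb, Gb, Ab, Cb, Fb arrange in thirds as Fb–Ab–Cb–Eb–Gb: an Fb major ninth chord.
With the seventh (Eb) in the bass, the chord is in third inversion.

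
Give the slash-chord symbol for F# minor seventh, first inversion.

First inversion of F# minor seventh has the third (A) in the bass. As a slash chord: F#m7/A.

F#m7/A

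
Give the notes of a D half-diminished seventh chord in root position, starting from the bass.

D, F, Ab, C

D half-diminished seventh is D–F–Ab–C. Root position puts the root (D) in the bass, with the remaining tones above: D, F, Ab, C.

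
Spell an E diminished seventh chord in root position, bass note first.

E, G, Bb, Db

E diminished seventh is E–G–Bb–Db. Root position puts the root (E) in the bass, with the remaining tones above: E, G, Bb, Db.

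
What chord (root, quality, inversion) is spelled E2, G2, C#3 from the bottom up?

Reducing to letter names: E, G, C#. These stack in thirds as C#–E–G — a C# diminished triad.
E is the third of C# diminished; third in the bass means first inversion (figured bass 6).

C# diminished, first inversion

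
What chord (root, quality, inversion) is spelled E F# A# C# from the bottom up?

Reducing to letter names: E, F#, A#, C#. These stack in thirds as F#–A#–C#–E — an F# dominant seventh chord.
With the seventh (E) in the bass, the chord is in third inversion (figured bass 4/2).

F# dominant seventh, third inversion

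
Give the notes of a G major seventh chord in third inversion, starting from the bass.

F#, G, B, D

The chord tones are G–B–D–F#. With the seventh (F#) lowest for third inversion: F#, G, B, D.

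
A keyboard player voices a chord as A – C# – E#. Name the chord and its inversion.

Reducing to letter names: A, C#, E#. These stack in thirds as A–C#–E# — an A augmented triad.
With the root (A) in the bass, the chord is in root position (figured bass 5/3).

A augmented, root position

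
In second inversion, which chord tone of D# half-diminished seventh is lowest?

D# half-diminished seventh is D#–F#–A–C#. Second inversion places the fifth in the bass: A.

A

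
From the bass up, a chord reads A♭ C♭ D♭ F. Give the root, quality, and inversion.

The pitch classes Ab, Cb, Db, F arrange in thirds as Db–F–Ab–Cb: a Db dominant seventh chord.
Ab is the fifth of Db dominant seventh; fifth in the bass means second inversion (figured bass 4/3).

Db dominant seventh, second inversion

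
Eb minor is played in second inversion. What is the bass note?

The fifth of Eb minor (Eb–Gb–Bb) is Bb; that is the bass in second inversion.

Bb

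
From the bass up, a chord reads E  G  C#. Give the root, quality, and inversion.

Reducing to letter names: E, G, C#. These stack in thirds as C#–E–G — a C# diminished triad.
E is the third of C# diminished; third in the bass means first inversion (figured bass 6).

C# diminished, first inversion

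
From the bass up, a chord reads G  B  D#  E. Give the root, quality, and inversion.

E minor-major seventh, first inversion

The distinct note names are G, B, D#, E. Stacked in thirds they read E–G–B–D#, which is a minor-major seventh chord on E.
G is the third of E minor-major seventh; third in the bass means first inversion (figured bass 6/5).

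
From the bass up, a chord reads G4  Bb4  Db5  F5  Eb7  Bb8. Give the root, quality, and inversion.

Eb dominant ninth, first inversion

Reducing to letter names: G, Bb, Db, F, Eb. These stack in thirds as Eb–G–Bb–Db–F — an Eb dominant ninth chord.
With the third (G) in the bass, the chord is in first inversion.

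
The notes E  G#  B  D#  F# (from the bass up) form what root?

E, G#, B, D#, F# are the tones of an E major ninth chord (E–G#–B–D#–F#), making E the root.

E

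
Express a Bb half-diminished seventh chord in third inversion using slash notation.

Bbø7/Ab

Third inversion of Bb half-diminished seventh has the seventh (Ab) in the bass. As a slash chord: Bbø7/Ab.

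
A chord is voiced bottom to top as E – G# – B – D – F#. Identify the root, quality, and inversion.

The distinct note names are E, G#, B, D, F#. Stacked in thirds they read E–G#–B–D–F#, which is a dominant ninth chord on E.
E is the root of E dominant ninth; root in the bass means root position.

E dominant ninth, root position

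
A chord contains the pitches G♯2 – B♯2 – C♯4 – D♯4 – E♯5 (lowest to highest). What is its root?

C#

G#, B#, C#, D#, E# are the tones of a C# major ninth chord (C#–E#–G#–B#–D#), making C# the root.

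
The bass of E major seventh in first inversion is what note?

G#

The third of E major seventh (E–G#–B–D#) is G#; that is the bass in first inversion.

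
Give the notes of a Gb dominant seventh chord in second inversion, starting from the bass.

Gb dominant seventh is Gb–Bb–Db–Fb. Second inversion puts the fifth (Db) in the bass, with the remaining tones above: Db, Fb, Gb, Bb.

Db, Fb, Gb, Bb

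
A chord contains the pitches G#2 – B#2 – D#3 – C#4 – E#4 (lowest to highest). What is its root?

C#

G#, B#, D#, C#, E# are the tones of a C# major ninth chord (C#–E#–G#–B#–D#), making C# the root.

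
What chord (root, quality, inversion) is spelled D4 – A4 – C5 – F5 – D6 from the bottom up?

Reducing to letter names: D, A, C, F. These stack in thirds as D–F–A–C — a D minor seventh chord.
With the root (D) in the bass, the chord is in root position (figured bass 7).

D minor seventh, root position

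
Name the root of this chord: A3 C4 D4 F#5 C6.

A, C, D, F# are the tones of a D dominant seventh chord (D–F#–A–C), making D the root.

D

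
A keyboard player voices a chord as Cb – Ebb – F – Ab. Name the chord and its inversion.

The distinct note names are Cb, Ebb, F, Ab. Stacked in thirds they read F–Ab–Cb–Ebb, which is a diminished seventh chord on F.
With the fifth (Cb) in the bass, the chord is in second inversion (figured bass 4/3).

F diminished seventh, second inversion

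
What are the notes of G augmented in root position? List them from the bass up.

G, B, D#

G augmented is G–B–D#. Root position puts the root (G) in the bass, with the remaining tones above: G, B, D#.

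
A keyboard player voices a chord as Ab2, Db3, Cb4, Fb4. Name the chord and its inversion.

Db minor seventh, second inversion

The pitch classes Ab, Db, Cb, Fb arrange in thirds as Db–Fb–Ab–Cb: a Db minor seventh chord.
With the fifth (Ab) in the bass, the chord is in second inversion (figured bass 4/3).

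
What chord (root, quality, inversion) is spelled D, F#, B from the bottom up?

Reducing to letter names: D, F#, B. These stack in thirds as B–D–F# — a B minor triad.
With the third (D) in the bass, the chord is in first inversion (figured bass 6).

B minor, first inversion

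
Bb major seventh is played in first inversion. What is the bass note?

In first inversion the third is lowest. For Bb major seventh (Bb–D–F–A) that is D.

D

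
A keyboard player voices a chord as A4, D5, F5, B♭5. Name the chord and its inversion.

The distinct note names are A, D, F, Bb. Stacked in thirds they read Bb–D–F–A, which is a major seventh chord on Bb.
With the seventh (A) in the bass, the chord is in third inversion (figured bass 4/2).

Bb major seventh, third inversion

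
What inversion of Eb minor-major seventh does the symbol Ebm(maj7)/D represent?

third inversion

Ebm(maj7)/D means Eb minor-major seventh with D in the bass. D is the seventh of Eb minor-major seventh (Eb–Gb–Bb–D), so this is third inversion.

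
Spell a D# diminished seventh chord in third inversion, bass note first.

C, D#, F#, A

Spelling D# diminished seventh: D#–F#–A–C. In third inversion the seventh is bass, giving C, D#, F#, A from the bottom.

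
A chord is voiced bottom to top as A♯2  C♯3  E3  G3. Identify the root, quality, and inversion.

A# diminished seventh, root position

Reducing to letter names: A#, C#, E, G. These stack in thirds as A#–C#–E–G — an A# diminished seventh chord.
With the root (A#) in the bass, the chord is in root position (figured bass 7).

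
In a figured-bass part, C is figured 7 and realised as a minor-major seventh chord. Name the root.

The figures 7 mean the root of the chord is in the bass. If C is the root of a minor-major seventh chord, the root is C (chord tones C–Eb–G–B).

C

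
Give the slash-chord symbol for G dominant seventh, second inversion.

Second inversion of G dominant seventh has the fifth (D) in the bass. As a slash chord: G7/D.

G7/D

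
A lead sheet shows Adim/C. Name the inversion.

first inversion

Adim/C means A diminished with C in the bass. C is the third of A diminished (A–C–Eb), so this is first inversion.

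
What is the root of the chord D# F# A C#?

Reordering D#, F#, A, C# into stacked thirds gives D#–F#–A–C#; the bottom of that stack, D#, is the root.

D#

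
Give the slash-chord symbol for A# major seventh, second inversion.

Second inversion of A# major seventh has the fifth (E#) in the bass. As a slash chord: A#maj7/E#.

A#maj7/E#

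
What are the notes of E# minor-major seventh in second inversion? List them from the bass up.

B#, D##, E#, G#

Spelling E# minor-major seventh: E#–G#–B#–D##. In second inversion the fifth is bass, giving B#, D##, E#, G# from the bottom.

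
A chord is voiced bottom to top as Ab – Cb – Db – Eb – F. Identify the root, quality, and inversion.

Db dominant ninth, second inversion

The distinct note names are Ab, Cb, Db, Eb, F. Stacked in thirds they read Db–F–Ab–Cb–Eb, which is a dominant ninth chord on Db.
Ab is the fifth of Db dominant ninth; fifth in the bass means second inversion.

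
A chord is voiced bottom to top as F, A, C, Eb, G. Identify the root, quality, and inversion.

Reducing to letter names: F, A, C, Eb, G. These stack in thirds as F–A–C–Eb–G — an F dominant ninth chord.
With the root (F) in the bass, the chord is in root position.

F dominant ninth, root position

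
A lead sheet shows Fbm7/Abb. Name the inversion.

Fbm7/Abb means Fb minor seventh with Abb in the bass. Abb is the third of Fb minor seventh (Fb–Abb–Cb–Ebb), so this is first inversion.

first inversion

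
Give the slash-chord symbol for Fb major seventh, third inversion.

Fbmaj7/Eb

Third inversion of Fb major seventh has the seventh (Eb) in the bass. As a slash chord: Fbmaj7/Eb.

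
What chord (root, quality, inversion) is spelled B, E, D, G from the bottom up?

Reducing to letter names: B, E, D, G. These stack in thirds as E–G–B–D — an E minor seventh chord.
B is the fifth of E minor seventh; fifth in the bass means second inversion (figured bass 4/3).

E minor seventh, second inversion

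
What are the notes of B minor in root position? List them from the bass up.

Spelling B minor: B–D–F#. In root position the root is bass, giving B, D, F# from the bottom.

B, D, F#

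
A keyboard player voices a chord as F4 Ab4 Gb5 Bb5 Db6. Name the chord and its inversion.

Reducing to letter names: F, Ab, Gb, Bb, Db. These stack in thirds as Gb–Bb–Db–F–Ab — a Gb major ninth chord.
The lowest note is F, the seventh of the chord, so this is third inversion.

Gb major ninth, third inversion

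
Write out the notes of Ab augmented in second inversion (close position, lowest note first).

The chord tones are Ab–C–E. With the fifth (E) lowest for second inversion: E, Ab, C.

E, Ab, C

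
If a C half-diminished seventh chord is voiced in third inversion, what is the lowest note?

Bb

The seventh of C half-diminished seventh (C–Eb–Gb–Bb) is Bb; that is the bass in third inversion.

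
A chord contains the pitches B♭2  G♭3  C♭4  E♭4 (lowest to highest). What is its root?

The distinct letter names are Bb, Gb, Cb, Eb. Arranged as a stack of thirds they read Cb–Eb–Gb–Bb, so Cb is the root (a Cb major seventh chord).

Cb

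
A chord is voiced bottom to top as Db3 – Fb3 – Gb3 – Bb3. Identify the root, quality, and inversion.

Reducing to letter names: Db, Fb, Gb, Bb. These stack in thirds as Gb–Bb–Db–Fb — a Gb dominant seventh chord.
The lowest note is Db, the fifth of the chord, so this is second inversion (figured bass 4/3).

Gb dominant seventh, second inversion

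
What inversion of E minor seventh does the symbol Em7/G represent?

Em7/G means E minor seventh with G in the bass. G is the third of E minor seventh (E–G–B–D), so this is first inversion.

first inversion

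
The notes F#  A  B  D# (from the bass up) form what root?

B

F#, A, B, D# are the tones of a B dominant seventh chord (B–D#–F#–A), making B the root.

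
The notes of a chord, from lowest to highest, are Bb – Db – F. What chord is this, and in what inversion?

Bb minor, root position

The pitch classes Bb, Db, F arrange in thirds as Bb–Db–F: a Bb minor triad.
With the root (Bb) in the bass, the chord is in root position (figured bass 5/3).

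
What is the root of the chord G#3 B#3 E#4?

The distinct letter names are G#, B#, E#. Arranged as a stack of thirds they read E#–G#–B#, so E# is the root (an E# minor triad).

E#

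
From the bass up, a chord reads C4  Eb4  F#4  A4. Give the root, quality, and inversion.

F# diminished seventh, second inversion

The pitch classes C, Eb, F#, A arrange in thirds as F#–A–C–Eb: an F# diminished seventh chord.
The lowest note is C, the fifth of the chord, so this is second inversion (figured bass 4/3).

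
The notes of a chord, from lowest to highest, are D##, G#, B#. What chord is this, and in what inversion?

G# augmented, second inversion

The pitch classes D##, G#, B# arrange in thirds as G#–B#–D##: a G# augmented triad.
D## is the fifth of G# augmented; fifth in the bass means second inversion (figured bass 6/4).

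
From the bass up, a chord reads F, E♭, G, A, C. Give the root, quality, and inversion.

Reducing to letter names: F, Eb, G, A, C. These stack in thirds as F–A–C–Eb–G — an F dominant ninth chord.
F is the root of F dominant ninth; root in the bass means root position.

F dominant ninth, root position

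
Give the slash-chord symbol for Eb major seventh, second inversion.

Second inversion of Eb major seventh has the fifth (Bb) in the bass. As a slash chord: Ebmaj7/Bb.

Ebmaj7/Bb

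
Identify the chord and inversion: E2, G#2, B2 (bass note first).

The pitch classes E, G#, B arrange in thirds as E–G#–B: an E major triad.
With the root (E) in the bass, the chord is in root position (figured bass 5/3).

E major, root position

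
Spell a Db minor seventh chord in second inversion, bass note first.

Spelling Db minor seventh: Db–Fb–Ab–Cb. In second inversion the fifth is bass, giving Ab, Cb, Db, Fb from the bottom.

Ab, Cb, Db, Fb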